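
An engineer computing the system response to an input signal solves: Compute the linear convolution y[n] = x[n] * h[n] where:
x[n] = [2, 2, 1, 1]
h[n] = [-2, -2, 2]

y[n] = sum_k x[k]*h[n-k]. Output length = len(x) + len(h) - 1 = 4 + 3 - 1 = 6.
y[0] = 2*-2 = -4
y[1] = 2*-2 + 2*-2 = -8
y[2] = 1*-2 + 2*-2 + 2*2 = -2
y[3] = 1*-2 + 1*-2 + 2*2 = 0
y[4] = 1*-2 + 1*2 = 0
y[5] = 1*2 = 2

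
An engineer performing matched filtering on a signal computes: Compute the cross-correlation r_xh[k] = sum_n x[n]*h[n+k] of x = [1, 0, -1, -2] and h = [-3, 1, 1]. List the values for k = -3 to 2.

Both sequences indexed from 0 and zero outside their support.
Lags with overlap: k = -3 to 2.
  r_xh[-3] = x[3]*h[0] = 6
  r_xh[-2] = x[2]*h[0] + x[3]*h[1] = 1
  r_xh[-1] = x[1]*h[0] + x[2]*h[1] + x[3]*h[2] = -3
  r_xh[0] = x[0]*h[0] + x[1]*h[1] + x[2]*h[2] = -4
  r_xh[1] = x[0]*h[1] + x[1]*h[2] = 1
  r_xh[2] = x[0]*h[2] = 1
r_xh = [6, 1, -3, -4, 1, 1] (for k = -3, ..., 2)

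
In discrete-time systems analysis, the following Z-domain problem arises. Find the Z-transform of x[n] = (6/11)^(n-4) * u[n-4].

Time-shifting property: if X(z) = Z{x[n]}, then Z{x[n-d]} = z^(-d) * X(z)
X(z) = z/(z - 6/11) for x[n] = (6/11)^n * u[n]
Z{x[n-4]} = z^(-4) * z/(z - 6/11) = z^(-3)/(z - 6/11)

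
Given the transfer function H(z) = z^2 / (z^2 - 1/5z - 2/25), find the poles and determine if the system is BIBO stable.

Poles are roots of the denominator: z^2 - 1/5z - 2/25 = 0.
Quadratic formula: z = [-(-1/5) +/- sqrt((-1/5)^2 - 4*(-2/25))] / 2
Discriminant = 1/25 + 8/25 = 9/25; sqrt = 3/5.
z = (1/5 +/- 3/5) / 2 => z = 2/5 or z = -1/5.
|p1| = 2/5, |p2| = 1/5.
For BIBO stability, all poles must lie inside the unit circle (|p| < 1).
System is STABLE since both |p| < 1.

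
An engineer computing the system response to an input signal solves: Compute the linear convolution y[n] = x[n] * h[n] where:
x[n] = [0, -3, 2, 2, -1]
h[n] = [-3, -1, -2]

y[n] = sum_k x[k]*h[n-k]. Output length = len(x) + len(h) - 1 = 5 + 3 - 1 = 7.
y[0] = 0*-3 = 0
y[1] = -3*-3 + 0*-1 = 9
y[2] = 2*-3 + -3*-1 + 0*-2 = -3
y[3] = 2*-3 + 2*-1 + -3*-2 = -2
y[4] = -1*-3 + 2*-1 + 2*-2 = -3
y[5] = -1*-1 + 2*-2 = -3
y[6] = -1*-2 = 2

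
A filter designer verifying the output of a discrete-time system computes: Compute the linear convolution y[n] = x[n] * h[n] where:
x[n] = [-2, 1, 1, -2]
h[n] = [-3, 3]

y[n] = sum_k x[k]*h[n-k]. Output length = len(x) + len(h) - 1 = 4 + 2 - 1 = 5.
y[0] = -2*-3 = 6
y[1] = 1*-3 + -2*3 = -9
y[2] = 1*-3 + 1*3 = 0
y[3] = -2*-3 + 1*3 = 9
y[4] = -2*3 = -6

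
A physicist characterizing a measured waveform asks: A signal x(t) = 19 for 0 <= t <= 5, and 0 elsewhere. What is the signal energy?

Energy = integral of |x(t)|^2 dt over the signal duration
= 19^2 * 5 = 361 * 5 = 1805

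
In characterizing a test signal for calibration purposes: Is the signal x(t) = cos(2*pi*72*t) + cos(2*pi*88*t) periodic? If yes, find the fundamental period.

f1 = 72 Hz, f2 = 88 Hz
Period T1 = 1/72, T2 = 1/88
Ratio T1/T2 = 88/72, which is rational.
The signal is periodic with fundamental period T = 1/GCD(72,88) = 1/8 s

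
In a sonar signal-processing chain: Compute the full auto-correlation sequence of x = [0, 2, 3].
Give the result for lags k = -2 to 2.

r_xx[k] = sum_m x[m]*x[m+k], indexed from 0, for k = -2 to 2:
  r_xx[-2] = x[2]*x[0] = 0
  r_xx[-1] = x[1]*x[0] + x[2]*x[1] = 6
  r_xx[0] = x[0]*x[0] + x[1]*x[1] + x[2]*x[2] = 13
  r_xx[1] = x[0]*x[1] + x[1]*x[2] = 6
  r_xx[2] = x[0]*x[2] = 0
r_xx = [0, 6, 13, 6, 0]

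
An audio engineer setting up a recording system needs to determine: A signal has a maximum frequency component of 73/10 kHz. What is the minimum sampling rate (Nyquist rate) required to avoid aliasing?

By the Nyquist-Shannon sampling theorem,
the minimum sampling rate (Nyquist rate) must be at least 2 * f_max.
Nyquist rate = 2 * 73/10 kHz = 73/5 kHz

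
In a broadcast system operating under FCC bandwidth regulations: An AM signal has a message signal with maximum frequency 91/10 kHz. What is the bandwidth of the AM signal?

In AM (double-sideband), the bandwidth is twice the message frequency.
BW = 2 * f_m = 2 * 91/10 kHz = 91/5 kHz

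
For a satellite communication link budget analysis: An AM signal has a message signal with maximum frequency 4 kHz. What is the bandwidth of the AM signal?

In AM (double-sideband), the bandwidth is twice the message frequency.
BW = 2 * f_m = 2 * 4 kHz = 8 kHz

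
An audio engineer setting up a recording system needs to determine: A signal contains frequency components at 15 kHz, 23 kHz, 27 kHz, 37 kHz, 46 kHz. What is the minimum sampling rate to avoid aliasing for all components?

The highest frequency component is f_max = 46 kHz.
Nyquist rate = 2 * f_max = 2 * 46 kHz = 92 kHz.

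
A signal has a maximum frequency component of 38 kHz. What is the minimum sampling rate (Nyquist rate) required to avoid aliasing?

By the Nyquist-Shannon sampling theorem,
the minimum sampling rate (Nyquist rate) must be at least 2 * f_max.
Nyquist rate = 2 * 38 kHz = 76 kHz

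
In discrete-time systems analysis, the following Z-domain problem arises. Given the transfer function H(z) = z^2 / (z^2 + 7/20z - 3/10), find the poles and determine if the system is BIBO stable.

Poles are roots of the denominator: z^2 + 7/20z - 3/10 = 0.
Quadratic formula: z = [-(7/20) +/- sqrt((7/20)^2 - 4*(-3/10))] / 2
Discriminant = 49/400 + 6/5 = 529/400; sqrt = 23/20.
z = (-7/20 +/- 23/20) / 2 => z = 2/5 or z = -3/4.
|p1| = 3/4, |p2| = 2/5.
For BIBO stability, all poles must lie inside the unit circle (|p| < 1).
System is STABLE since both |p| < 1.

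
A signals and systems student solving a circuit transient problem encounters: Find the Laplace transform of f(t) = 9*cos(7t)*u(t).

Standard pair: cos(wt)*u(t) <-> s/(s^2+w^2)
With w = 7: L{9*cos(7t)*u(t)} = 9s/(s^2+49)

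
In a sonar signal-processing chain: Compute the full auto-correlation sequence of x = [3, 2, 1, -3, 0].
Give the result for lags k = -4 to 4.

r_xx[k] = sum_m x[m]*x[m+k], indexed from 0, for k = -4 to 4:
  r_xx[-4] = x[4]*x[0] = 0
  r_xx[-3] = x[3]*x[0] + x[4]*x[1] = -9
  r_xx[-2] = x[2]*x[0] + x[3]*x[1] + x[4]*x[2] = -3
  r_xx[-1] = x[1]*x[0] + x[2]*x[1] + x[3]*x[2] + x[4]*x[3] = 5
  r_xx[0] = x[0]*x[0] + x[1]*x[1] + x[2]*x[2] + x[3]*x[3] + x[4]*x[4] = 23
  r_xx[1] = x[0]*x[1] + x[1]*x[2] + x[2]*x[3] + x[3]*x[4] = 5
  r_xx[2] = x[0]*x[2] + x[1]*x[3] + x[2]*x[4] = -3
  r_xx[3] = x[0]*x[3] + x[1]*x[4] = -9
  r_xx[4] = x[0]*x[4] = 0
r_xx = [0, -9, -3, 5, 23, 5, -3, -9, 0]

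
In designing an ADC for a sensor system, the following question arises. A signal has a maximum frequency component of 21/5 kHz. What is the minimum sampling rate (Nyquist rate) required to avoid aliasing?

By the Nyquist-Shannon sampling theorem,
the minimum sampling rate (Nyquist rate) must be at least 2 * f_max.
Nyquist rate = 2 * 21/5 kHz = 42/5 kHz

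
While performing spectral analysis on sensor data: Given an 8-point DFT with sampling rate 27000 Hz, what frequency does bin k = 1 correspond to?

The frequency of DFT bin k is: f_k = k * f_s / N
f_1 = 1 * 27000 / 8 = 3375 Hz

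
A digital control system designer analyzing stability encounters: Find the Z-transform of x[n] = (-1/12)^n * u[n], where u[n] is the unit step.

The Z-transform of a^n * u[n] is z/(z-a) for |z| > |a|.
Here a = -1/12, so X(z) = z/(z - (-1/12)) = 12z/(12z + 1)
ROC: |z| > 1/12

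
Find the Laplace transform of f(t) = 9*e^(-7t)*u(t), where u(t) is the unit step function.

Standard Laplace transform pair:
e^(-at)*u(t) <-> 1/(s+a)
With a = 7: L{9*e^(-7t)*u(t)} = 9/(s+7), ROC: Re(s) > -7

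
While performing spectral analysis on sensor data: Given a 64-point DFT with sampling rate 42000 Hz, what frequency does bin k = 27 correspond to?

The frequency of DFT bin k is: f_k = k * f_s / N
f_27 = 27 * 42000 / 64 = 70875/4 Hz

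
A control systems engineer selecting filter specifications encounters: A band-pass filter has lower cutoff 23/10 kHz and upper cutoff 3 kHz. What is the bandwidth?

Bandwidth = f_high - f_low
= 3 kHz - 23/10 kHz = 7/10 kHz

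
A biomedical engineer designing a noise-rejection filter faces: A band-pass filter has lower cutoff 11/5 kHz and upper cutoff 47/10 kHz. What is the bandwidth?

Bandwidth = f_high - f_low
= 47/10 kHz - 11/5 kHz = 5/2 kHz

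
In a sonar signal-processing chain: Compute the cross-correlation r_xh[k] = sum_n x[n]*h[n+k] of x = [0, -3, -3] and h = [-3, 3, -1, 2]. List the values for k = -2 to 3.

Both sequences indexed from 0 and zero outside their support.
Lags with overlap: k = -2 to 3.
  r_xh[-2] = x[2]*h[0] = 9
  r_xh[-1] = x[1]*h[0] + x[2]*h[1] = 0
  r_xh[0] = x[0]*h[0] + x[1]*h[1] + x[2]*h[2] = -6
  r_xh[1] = x[0]*h[1] + x[1]*h[2] + x[2]*h[3] = -3
  r_xh[2] = x[0]*h[2] + x[1]*h[3] = -6
  r_xh[3] = x[0]*h[3] = 0
r_xh = [9, 0, -6, -3, -6, 0] (for k = -2, ..., 3)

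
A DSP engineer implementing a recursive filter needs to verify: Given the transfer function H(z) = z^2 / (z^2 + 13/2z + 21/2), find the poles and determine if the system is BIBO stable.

Poles are roots of the denominator: z^2 + 13/2z + 21/2 = 0.
Quadratic formula: z = [-(13/2) +/- sqrt((13/2)^2 - 4*(21/2))] / 2
Discriminant = 169/4 - 42 = 1/4; sqrt = 1/2.
z = (-13/2 +/- 1/2) / 2 => z = -3 or z = -7/2.
|p1| = 3, |p2| = 7/2.
For BIBO stability, all poles must lie inside the unit circle (|p| < 1).
System is UNSTABLE since at least one |p| >= 1.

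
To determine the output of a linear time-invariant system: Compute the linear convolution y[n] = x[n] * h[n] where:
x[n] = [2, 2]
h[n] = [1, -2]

y[n] = sum_k x[k]*h[n-k]. Output length = len(x) + len(h) - 1 = 2 + 2 - 1 = 3.
y[0] = 2*1 = 2
y[1] = 2*1 + 2*-2 = -2
y[2] = 2*-2 = -4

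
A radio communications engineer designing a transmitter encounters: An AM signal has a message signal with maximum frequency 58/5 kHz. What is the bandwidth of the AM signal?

In AM (double-sideband), the bandwidth is twice the message frequency.
BW = 2 * f_m = 2 * 58/5 kHz = 116/5 kHz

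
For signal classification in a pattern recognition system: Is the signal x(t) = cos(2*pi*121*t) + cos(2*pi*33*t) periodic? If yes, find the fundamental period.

f1 = 121 Hz, f2 = 33 Hz
Period T1 = 1/121, T2 = 1/33
Ratio T1/T2 = 33/121, which is rational.
The signal is periodic with fundamental period T = 1/GCD(121,33) = 1/11 s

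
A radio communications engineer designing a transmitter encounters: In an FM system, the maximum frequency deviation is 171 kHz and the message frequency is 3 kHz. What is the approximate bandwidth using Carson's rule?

Carson's rule: BW = 2*(delta_f + f_m)
= 2*(171 + 3) kHz = 348 kHz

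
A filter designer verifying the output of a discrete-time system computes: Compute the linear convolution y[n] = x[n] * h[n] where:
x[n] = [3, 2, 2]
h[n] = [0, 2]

y[n] = sum_k x[k]*h[n-k]. Output length = len(x) + len(h) - 1 = 3 + 2 - 1 = 4.
y[0] = 3*0 = 0
y[1] = 2*0 + 3*2 = 6
y[2] = 2*0 + 2*2 = 4
y[3] = 2*2 = 4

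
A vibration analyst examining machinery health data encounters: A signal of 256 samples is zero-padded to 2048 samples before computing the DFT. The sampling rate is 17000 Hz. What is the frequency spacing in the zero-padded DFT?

Original DFT: N = 256, resolution = f_s/N = 17000/256 = 2125/32 Hz
Zero-padded DFT: N = 2048, resolution = f_s/N = 17000/2048 = 2125/256 Hz
Zero-padding interpolates the spectrum (finer frequency grid)
but does NOT improve the true spectral resolution (ability to resolve close frequencies).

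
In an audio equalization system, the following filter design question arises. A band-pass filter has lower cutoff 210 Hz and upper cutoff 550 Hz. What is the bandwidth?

Bandwidth = f_high - f_low
= 550 Hz - 210 Hz = 340 Hz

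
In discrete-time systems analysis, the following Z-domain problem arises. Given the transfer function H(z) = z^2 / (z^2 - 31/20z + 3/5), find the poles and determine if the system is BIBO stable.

Poles are roots of the denominator: z^2 - 31/20z + 3/5 = 0.
Quadratic formula: z = [-(-31/20) +/- sqrt((-31/20)^2 - 4*(3/5))] / 2
Discriminant = 961/400 - 12/5 = 1/400; sqrt = 1/20.
z = (31/20 +/- 1/20) / 2 => z = 4/5 or z = 3/4.
|p1| = 4/5, |p2| = 3/4.
For BIBO stability, all poles must lie inside the unit circle (|p| < 1).
System is STABLE since both |p| < 1.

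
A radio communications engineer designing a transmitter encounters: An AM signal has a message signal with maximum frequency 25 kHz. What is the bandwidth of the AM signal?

In AM (double-sideband), the bandwidth is twice the message frequency.
BW = 2 * f_m = 2 * 25 kHz = 50 kHz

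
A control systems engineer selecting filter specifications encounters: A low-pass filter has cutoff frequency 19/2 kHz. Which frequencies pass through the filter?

A low-pass filter passes all frequencies below the cutoff frequency 19/2 kHz and attenuates higher frequencies.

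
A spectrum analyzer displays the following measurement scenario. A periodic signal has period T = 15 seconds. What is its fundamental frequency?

The fundamental frequency is the reciprocal of the period.
f = 1/T = 1/(15) = 1/15 Hz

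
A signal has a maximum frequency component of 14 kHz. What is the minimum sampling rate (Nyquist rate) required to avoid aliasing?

By the Nyquist-Shannon sampling theorem,
the minimum sampling rate (Nyquist rate) must be at least 2 * f_max.
Nyquist rate = 2 * 14 kHz = 28 kHz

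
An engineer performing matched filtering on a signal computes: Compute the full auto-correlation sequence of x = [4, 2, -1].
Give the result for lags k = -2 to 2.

r_xx[k] = sum_m x[m]*x[m+k], indexed from 0, for k = -2 to 2:
  r_xx[-2] = x[2]*x[0] = -4
  r_xx[-1] = x[1]*x[0] + x[2]*x[1] = 6
  r_xx[0] = x[0]*x[0] + x[1]*x[1] + x[2]*x[2] = 21
  r_xx[1] = x[0]*x[1] + x[1]*x[2] = 6
  r_xx[2] = x[0]*x[2] = -4
r_xx = [-4, 6, 21, 6, -4]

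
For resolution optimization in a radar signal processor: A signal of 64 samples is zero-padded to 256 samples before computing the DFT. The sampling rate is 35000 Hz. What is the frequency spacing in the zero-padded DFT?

Original DFT: N = 64, resolution = f_s/N = 35000/64 = 4375/8 Hz
Zero-padded DFT: N = 256, resolution = f_s/N = 35000/256 = 4375/32 Hz
Zero-padding interpolates the spectrum (finer frequency grid)
but does NOT improve the true spectral resolution (ability to resolve close frequencies).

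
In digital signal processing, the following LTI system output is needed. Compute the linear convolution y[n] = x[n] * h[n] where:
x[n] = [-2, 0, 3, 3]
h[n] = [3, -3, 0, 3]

y[n] = sum_k x[k]*h[n-k]. Output length = len(x) + len(h) - 1 = 4 + 4 - 1 = 7.
y[0] = -2*3 = -6
y[1] = 0*3 + -2*-3 = 6
y[2] = 3*3 + 0*-3 + -2*0 = 9
y[3] = 3*3 + 3*-3 + 0*0 + -2*3 = -6
y[4] = 3*-3 + 3*0 + 0*3 = -9
y[5] = 3*0 + 3*3 = 9
y[6] = 3*3 = 9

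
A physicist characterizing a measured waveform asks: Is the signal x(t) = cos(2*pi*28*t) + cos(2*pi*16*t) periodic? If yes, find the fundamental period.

f1 = 28 Hz, f2 = 16 Hz
Period T1 = 1/28, T2 = 1/16
Ratio T1/T2 = 16/28, which is rational.
The signal is periodic with fundamental period T = 1/GCD(28,16) = 1/4 s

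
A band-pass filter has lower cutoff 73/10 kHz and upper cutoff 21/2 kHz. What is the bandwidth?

Bandwidth = f_high - f_low
= 21/2 kHz - 73/10 kHz = 16/5 kHz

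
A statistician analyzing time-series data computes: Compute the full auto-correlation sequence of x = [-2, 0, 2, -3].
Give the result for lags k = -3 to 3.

r_xx[k] = sum_m x[m]*x[m+k], indexed from 0, for k = -3 to 3:
  r_xx[-3] = x[3]*x[0] = 6
  r_xx[-2] = x[2]*x[0] + x[3]*x[1] = -4
  r_xx[-1] = x[1]*x[0] + x[2]*x[1] + x[3]*x[2] = -6
  r_xx[0] = x[0]*x[0] + x[1]*x[1] + x[2]*x[2] + x[3]*x[3] = 17
  r_xx[1] = x[0]*x[1] + x[1]*x[2] + x[2]*x[3] = -6
  r_xx[2] = x[0]*x[2] + x[1]*x[3] = -4
  r_xx[3] = x[0]*x[3] = 6
r_xx = [6, -4, -6, 17, -6, -4, 6]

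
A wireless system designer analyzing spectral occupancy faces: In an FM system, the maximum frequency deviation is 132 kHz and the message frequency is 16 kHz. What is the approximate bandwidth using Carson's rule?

Carson's rule: BW = 2*(delta_f + f_m)
= 2*(132 + 16) kHz = 296 kHz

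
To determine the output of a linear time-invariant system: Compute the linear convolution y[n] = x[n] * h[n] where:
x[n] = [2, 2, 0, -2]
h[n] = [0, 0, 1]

y[n] = sum_k x[k]*h[n-k]. Output length = len(x) + len(h) - 1 = 4 + 3 - 1 = 6.
y[0] = 2*0 = 0
y[1] = 2*0 + 2*0 = 0
y[2] = 0*0 + 2*0 + 2*1 = 2
y[3] = -2*0 + 0*0 + 2*1 = 2
y[4] = -2*0 + 0*1 = 0
y[5] = -2*1 = -2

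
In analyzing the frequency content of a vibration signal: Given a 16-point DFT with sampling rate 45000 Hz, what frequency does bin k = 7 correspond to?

The frequency of DFT bin k is: f_k = k * f_s / N
f_7 = 7 * 45000 / 16 = 39375/2 Hz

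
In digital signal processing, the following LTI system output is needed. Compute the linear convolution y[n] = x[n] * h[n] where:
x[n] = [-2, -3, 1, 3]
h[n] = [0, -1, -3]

y[n] = sum_k x[k]*h[n-k]. Output length = len(x) + len(h) - 1 = 4 + 3 - 1 = 6.
y[0] = -2*0 = 0
y[1] = -3*0 + -2*-1 = 2
y[2] = 1*0 + -3*-1 + -2*-3 = 9
y[3] = 3*0 + 1*-1 + -3*-3 = 8
y[4] = 3*-1 + 1*-3 = -6
y[5] = 3*-3 = -9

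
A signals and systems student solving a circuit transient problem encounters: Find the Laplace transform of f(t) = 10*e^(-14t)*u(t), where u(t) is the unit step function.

Standard Laplace transform pair:
e^(-at)*u(t) <-> 1/(s+a)
With a = 14: L{10*e^(-14t)*u(t)} = 10/(s+14), ROC: Re(s) > -14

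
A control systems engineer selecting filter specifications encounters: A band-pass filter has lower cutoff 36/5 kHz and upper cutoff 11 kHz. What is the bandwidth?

Bandwidth = f_high - f_low
= 11 kHz - 36/5 kHz = 19/5 kHz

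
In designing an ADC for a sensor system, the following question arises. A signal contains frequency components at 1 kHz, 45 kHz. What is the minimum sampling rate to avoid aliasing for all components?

The highest frequency component is f_max = 45 kHz.
Nyquist rate = 2 * f_max = 2 * 45 kHz = 90 kHz.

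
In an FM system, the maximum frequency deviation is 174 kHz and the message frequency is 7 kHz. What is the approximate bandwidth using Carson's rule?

Carson's rule: BW = 2*(delta_f + f_m)
= 2*(174 + 7) kHz = 362 kHz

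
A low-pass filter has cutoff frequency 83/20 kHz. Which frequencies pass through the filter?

A low-pass filter passes all frequencies below the cutoff frequency 83/20 kHz and attenuates higher frequencies.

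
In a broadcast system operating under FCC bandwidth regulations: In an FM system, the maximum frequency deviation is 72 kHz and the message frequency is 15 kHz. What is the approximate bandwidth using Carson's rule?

Carson's rule: BW = 2*(delta_f + f_m)
= 2*(72 + 15) kHz = 174 kHz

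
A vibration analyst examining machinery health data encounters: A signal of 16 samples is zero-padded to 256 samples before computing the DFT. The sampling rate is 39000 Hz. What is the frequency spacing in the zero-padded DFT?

Original DFT: N = 16, resolution = f_s/N = 39000/16 = 4875/2 Hz
Zero-padded DFT: N = 256, resolution = f_s/N = 39000/256 = 4875/32 Hz
Zero-padding interpolates the spectrum (finer frequency grid)
but does NOT improve the true spectral resolution (ability to resolve close frequencies).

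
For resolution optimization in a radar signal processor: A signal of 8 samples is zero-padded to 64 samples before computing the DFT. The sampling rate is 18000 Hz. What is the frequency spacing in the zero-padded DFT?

Original DFT: N = 8, resolution = f_s/N = 18000/8 = 2250 Hz
Zero-padded DFT: N = 64, resolution = f_s/N = 18000/64 = 1125/4 Hz
Zero-padding interpolates the spectrum (finer frequency grid)
but does NOT improve the true spectral resolution (ability to resolve close frequencies).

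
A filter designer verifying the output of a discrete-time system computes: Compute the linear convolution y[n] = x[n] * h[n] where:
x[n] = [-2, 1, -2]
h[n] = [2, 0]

y[n] = sum_k x[k]*h[n-k]. Output length = len(x) + len(h) - 1 = 3 + 2 - 1 = 4.
y[0] = -2*2 = -4
y[1] = 1*2 + -2*0 = 2
y[2] = -2*2 + 1*0 = -4
y[3] = -2*0 = 0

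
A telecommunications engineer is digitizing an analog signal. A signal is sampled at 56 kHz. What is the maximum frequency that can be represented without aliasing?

The maximum frequency that can be represented without aliasing
is the Nyquist frequency: f_max = f_s / 2 = 56 kHz / 2 = 28 kHz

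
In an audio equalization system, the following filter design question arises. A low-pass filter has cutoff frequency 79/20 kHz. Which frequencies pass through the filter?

A low-pass filter passes all frequencies below the cutoff frequency 79/20 kHz and attenuates higher frequencies.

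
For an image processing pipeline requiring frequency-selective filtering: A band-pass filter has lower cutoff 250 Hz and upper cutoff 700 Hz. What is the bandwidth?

Bandwidth = f_high - f_low
= 700 Hz - 250 Hz = 450 Hz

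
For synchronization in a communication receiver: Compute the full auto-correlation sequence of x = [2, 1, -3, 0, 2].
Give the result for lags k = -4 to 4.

r_xx[k] = sum_m x[m]*x[m+k], indexed from 0, for k = -4 to 4:
  r_xx[-4] = x[4]*x[0] = 4
  r_xx[-3] = x[3]*x[0] + x[4]*x[1] = 2
  r_xx[-2] = x[2]*x[0] + x[3]*x[1] + x[4]*x[2] = -12
  r_xx[-1] = x[1]*x[0] + x[2]*x[1] + x[3]*x[2] + x[4]*x[3] = -1
  r_xx[0] = x[0]*x[0] + x[1]*x[1] + x[2]*x[2] + x[3]*x[3] + x[4]*x[4] = 18
  r_xx[1] = x[0]*x[1] + x[1]*x[2] + x[2]*x[3] + x[3]*x[4] = -1
  r_xx[2] = x[0]*x[2] + x[1]*x[3] + x[2]*x[4] = -12
  r_xx[3] = x[0]*x[3] + x[1]*x[4] = 2
  r_xx[4] = x[0]*x[4] = 4
r_xx = [4, 2, -12, -1, 18, -1, -12, 2, 4]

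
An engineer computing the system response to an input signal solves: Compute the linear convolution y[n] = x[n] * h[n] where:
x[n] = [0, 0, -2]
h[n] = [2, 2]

y[n] = sum_k x[k]*h[n-k]. Output length = len(x) + len(h) - 1 = 3 + 2 - 1 = 4.
y[0] = 0*2 = 0
y[1] = 0*2 + 0*2 = 0
y[2] = -2*2 + 0*2 = -4
y[3] = -2*2 = -4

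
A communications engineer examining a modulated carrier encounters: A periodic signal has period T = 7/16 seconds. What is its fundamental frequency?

The fundamental frequency is the reciprocal of the period.
f = 1/T = 1/(7/16) = 16/7 Hz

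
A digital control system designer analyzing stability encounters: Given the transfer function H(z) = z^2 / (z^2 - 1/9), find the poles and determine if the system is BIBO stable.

Poles are roots of the denominator: z^2 - 1/9 = 0.
Quadratic formula: z = [-(0) +/- sqrt((0)^2 - 4*(-1/9))] / 2
Discriminant = 0 + 4/9 = 4/9; sqrt = 2/3.
z = (0 +/- 2/3) / 2 => z = 1/3 or z = -1/3.
|p1| = 1/3, |p2| = 1/3.
For BIBO stability, all poles must lie inside the unit circle (|p| < 1).
System is STABLE since both |p| < 1.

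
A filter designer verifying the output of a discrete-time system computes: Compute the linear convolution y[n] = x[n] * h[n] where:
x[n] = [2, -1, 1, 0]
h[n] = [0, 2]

y[n] = sum_k x[k]*h[n-k]. Output length = len(x) + len(h) - 1 = 4 + 2 - 1 = 5.
y[0] = 2*0 = 0
y[1] = -1*0 + 2*2 = 4
y[2] = 1*0 + -1*2 = -2
y[3] = 0*0 + 1*2 = 2
y[4] = 0*2 = 0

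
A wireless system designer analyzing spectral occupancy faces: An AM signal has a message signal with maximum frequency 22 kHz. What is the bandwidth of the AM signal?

In AM (double-sideband), the bandwidth is twice the message frequency.
BW = 2 * f_m = 2 * 22 kHz = 44 kHz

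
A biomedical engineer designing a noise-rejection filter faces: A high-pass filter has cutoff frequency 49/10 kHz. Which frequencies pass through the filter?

A high-pass filter passes all frequencies above the cutoff frequency 49/10 kHz and attenuates lower frequencies.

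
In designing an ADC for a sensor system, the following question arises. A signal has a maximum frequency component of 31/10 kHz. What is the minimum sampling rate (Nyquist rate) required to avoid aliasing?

By the Nyquist-Shannon sampling theorem,
the minimum sampling rate (Nyquist rate) must be at least 2 * f_max.
Nyquist rate = 2 * 31/10 kHz = 31/5 kHz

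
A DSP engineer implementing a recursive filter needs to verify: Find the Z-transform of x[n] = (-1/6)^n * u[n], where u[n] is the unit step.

The Z-transform of a^n * u[n] is z/(z-a) for |z| > |a|.
Here a = -1/6, so X(z) = z/(z - (-1/6)) = 6z/(6z + 1)
ROC: |z| > 1/6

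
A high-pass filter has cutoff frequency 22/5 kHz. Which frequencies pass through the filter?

A high-pass filter passes all frequencies above the cutoff frequency 22/5 kHz and attenuates lower frequencies.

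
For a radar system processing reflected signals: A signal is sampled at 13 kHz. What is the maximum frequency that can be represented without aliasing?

The maximum frequency that can be represented without aliasing
is the Nyquist frequency: f_max = f_s / 2 = 13 kHz / 2 = 13/2 kHz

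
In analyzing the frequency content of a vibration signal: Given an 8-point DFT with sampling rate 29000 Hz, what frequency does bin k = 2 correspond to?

The frequency of DFT bin k is: f_k = k * f_s / N
f_2 = 2 * 29000 / 8 = 7250 Hz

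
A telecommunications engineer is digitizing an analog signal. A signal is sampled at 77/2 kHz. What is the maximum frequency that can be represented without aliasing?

The maximum frequency that can be represented without aliasing
is the Nyquist frequency: f_max = f_s / 2 = 77/2 kHz / 2 = 77/4 kHz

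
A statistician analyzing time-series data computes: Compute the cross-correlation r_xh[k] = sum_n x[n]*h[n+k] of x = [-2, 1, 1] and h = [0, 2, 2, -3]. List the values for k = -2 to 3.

Both sequences indexed from 0 and zero outside their support.
Lags with overlap: k = -2 to 3.
  r_xh[-2] = x[2]*h[0] = 0
  r_xh[-1] = x[1]*h[0] + x[2]*h[1] = 2
  r_xh[0] = x[0]*h[0] + x[1]*h[1] + x[2]*h[2] = 4
  r_xh[1] = x[0]*h[1] + x[1]*h[2] + x[2]*h[3] = -5
  r_xh[2] = x[0]*h[2] + x[1]*h[3] = -7
  r_xh[3] = x[0]*h[3] = 6
r_xh = [0, 2, 4, -5, -7, 6] (for k = -2, ..., 3)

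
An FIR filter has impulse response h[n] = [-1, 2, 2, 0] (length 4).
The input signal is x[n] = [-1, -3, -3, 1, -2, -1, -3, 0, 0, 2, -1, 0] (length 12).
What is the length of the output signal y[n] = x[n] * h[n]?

For linear convolution, the output length is:
len(y) = len(x) + len(h) - 1 = 12 + 4 - 1 = 15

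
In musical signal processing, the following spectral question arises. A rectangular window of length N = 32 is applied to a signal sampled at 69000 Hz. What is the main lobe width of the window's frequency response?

For a rectangular window of length N,
the main lobe width in frequency is 2*f_s/N.
= 2*69000/32 = 8625/2 Hz
This determines the minimum frequency separation for resolving two sinusoids.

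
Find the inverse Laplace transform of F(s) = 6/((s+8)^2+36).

Standard pair: w/((s+a)^2+w^2) <-> e^(-at)*sin(wt)*u(t)
With a=8, w=6: f(t) = e^(-8t)*sin(6t)*u(t)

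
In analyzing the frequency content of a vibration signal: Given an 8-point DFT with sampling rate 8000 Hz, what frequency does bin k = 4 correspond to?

The frequency of DFT bin k is: f_k = k * f_s / N
f_4 = 4 * 8000 / 8 = 4000 Hz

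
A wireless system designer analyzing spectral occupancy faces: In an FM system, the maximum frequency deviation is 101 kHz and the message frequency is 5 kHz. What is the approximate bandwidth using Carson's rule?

Carson's rule: BW = 2*(delta_f + f_m)
= 2*(101 + 5) kHz = 212 kHz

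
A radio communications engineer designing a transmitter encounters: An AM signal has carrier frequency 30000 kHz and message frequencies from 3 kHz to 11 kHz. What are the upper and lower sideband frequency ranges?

Upper sideband (USB) = fc + [fm_low, fm_high] = 30000 + [3, 11] = [30003, 30011] kHz
Lower sideband (LSB) = fc - [fm_high, fm_low] = 30000 - [11, 3] = [29989, 29997] kHz
Total occupied spectrum: 29989 kHz to 30011 kHz (plus carrier at 30000 kHz)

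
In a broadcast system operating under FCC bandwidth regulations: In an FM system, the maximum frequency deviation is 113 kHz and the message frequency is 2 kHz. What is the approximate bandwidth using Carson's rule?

Carson's rule: BW = 2*(delta_f + f_m)
= 2*(113 + 2) kHz = 230 kHz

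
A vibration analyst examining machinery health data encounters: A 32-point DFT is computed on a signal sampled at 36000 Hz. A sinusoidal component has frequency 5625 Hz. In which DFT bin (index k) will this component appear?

DFT frequency resolution = f_s/N = 36000/32 = 1125 Hz
Bin index k = f_signal / resolution = 5625 / 1125 = 5
The signal frequency 5625 Hz falls in DFT bin k = 5.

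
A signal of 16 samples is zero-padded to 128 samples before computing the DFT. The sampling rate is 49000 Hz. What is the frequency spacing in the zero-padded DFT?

Original DFT: N = 16, resolution = f_s/N = 49000/16 = 6125/2 Hz
Zero-padded DFT: N = 128, resolution = f_s/N = 49000/128 = 6125/16 Hz
Zero-padding interpolates the spectrum (finer frequency grid)
but does NOT improve the true spectral resolution (ability to resolve close frequencies).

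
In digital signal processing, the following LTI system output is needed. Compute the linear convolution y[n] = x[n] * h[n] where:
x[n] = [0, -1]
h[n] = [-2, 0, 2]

y[n] = sum_k x[k]*h[n-k]. Output length = len(x) + len(h) - 1 = 2 + 3 - 1 = 4.
y[0] = 0*-2 = 0
y[1] = -1*-2 + 0*0 = 2
y[2] = -1*0 + 0*2 = 0
y[3] = -1*2 = -2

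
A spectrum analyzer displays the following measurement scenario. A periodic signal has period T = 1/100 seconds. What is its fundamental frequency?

The fundamental frequency is the reciprocal of the period.
f = 1/T = 1/(1/100) = 100 Hz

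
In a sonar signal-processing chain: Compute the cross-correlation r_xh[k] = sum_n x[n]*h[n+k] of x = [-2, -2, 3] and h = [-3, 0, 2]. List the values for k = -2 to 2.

Both sequences indexed from 0 and zero outside their support.
Lags with overlap: k = -2 to 2.
  r_xh[-2] = x[2]*h[0] = -9
  r_xh[-1] = x[1]*h[0] + x[2]*h[1] = 6
  r_xh[0] = x[0]*h[0] + x[1]*h[1] + x[2]*h[2] = 12
  r_xh[1] = x[0]*h[1] + x[1]*h[2] = -4
  r_xh[2] = x[0]*h[2] = -4
r_xh = [-9, 6, 12, -4, -4] (for k = -2, ..., 2)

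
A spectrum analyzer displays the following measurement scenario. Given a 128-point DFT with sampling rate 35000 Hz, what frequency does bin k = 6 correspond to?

The frequency of DFT bin k is: f_k = k * f_s / N
f_6 = 6 * 35000 / 128 = 13125/8 Hz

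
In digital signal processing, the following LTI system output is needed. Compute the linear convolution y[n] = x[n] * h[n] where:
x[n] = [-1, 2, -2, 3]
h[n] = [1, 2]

y[n] = sum_k x[k]*h[n-k]. Output length = len(x) + len(h) - 1 = 4 + 2 - 1 = 5.
y[0] = -1*1 = -1
y[1] = 2*1 + -1*2 = 0
y[2] = -2*1 + 2*2 = 2
y[3] = 3*1 + -2*2 = -1
y[4] = 3*2 = 6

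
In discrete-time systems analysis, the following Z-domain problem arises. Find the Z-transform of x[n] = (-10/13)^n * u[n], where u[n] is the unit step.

The Z-transform of a^n * u[n] is z/(z-a) for |z| > |a|.
Here a = -10/13, so X(z) = z/(z - (-10/13)) = 13z/(13z + 10)
ROC: |z| > 10/13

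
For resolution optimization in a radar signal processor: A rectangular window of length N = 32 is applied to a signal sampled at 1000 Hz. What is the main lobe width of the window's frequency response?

For a rectangular window of length N,
the main lobe width in frequency is 2*f_s/N.
= 2*1000/32 = 125/2 Hz
This determines the minimum frequency separation for resolving two sinusoids.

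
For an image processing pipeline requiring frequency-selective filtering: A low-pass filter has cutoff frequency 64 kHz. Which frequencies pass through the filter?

A low-pass filter passes all frequencies below the cutoff frequency 64 kHz and attenuates higher frequencies.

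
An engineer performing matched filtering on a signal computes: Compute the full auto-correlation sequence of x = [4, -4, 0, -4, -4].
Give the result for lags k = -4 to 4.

r_xx[k] = sum_m x[m]*x[m+k], indexed from 0, for k = -4 to 4:
  r_xx[-4] = x[4]*x[0] = -16
  r_xx[-3] = x[3]*x[0] + x[4]*x[1] = 0
  r_xx[-2] = x[2]*x[0] + x[3]*x[1] + x[4]*x[2] = 16
  r_xx[-1] = x[1]*x[0] + x[2]*x[1] + x[3]*x[2] + x[4]*x[3] = 0
  r_xx[0] = x[0]*x[0] + x[1]*x[1] + x[2]*x[2] + x[3]*x[3] + x[4]*x[4] = 64
  r_xx[1] = x[0]*x[1] + x[1]*x[2] + x[2]*x[3] + x[3]*x[4] = 0
  r_xx[2] = x[0]*x[2] + x[1]*x[3] + x[2]*x[4] = 16
  r_xx[3] = x[0]*x[3] + x[1]*x[4] = 0
  r_xx[4] = x[0]*x[4] = -16
r_xx = [-16, 0, 16, 0, 64, 0, 16, 0, -16]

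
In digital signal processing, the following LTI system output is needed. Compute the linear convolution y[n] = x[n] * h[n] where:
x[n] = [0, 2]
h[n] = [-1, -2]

y[n] = sum_k x[k]*h[n-k]. Output length = len(x) + len(h) - 1 = 2 + 2 - 1 = 3.
y[0] = 0*-1 = 0
y[1] = 2*-1 + 0*-2 = -2
y[2] = 2*-2 = -4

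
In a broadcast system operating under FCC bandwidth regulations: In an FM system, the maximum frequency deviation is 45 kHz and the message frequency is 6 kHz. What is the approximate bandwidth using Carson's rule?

Carson's rule: BW = 2*(delta_f + f_m)
= 2*(45 + 6) kHz = 102 kHz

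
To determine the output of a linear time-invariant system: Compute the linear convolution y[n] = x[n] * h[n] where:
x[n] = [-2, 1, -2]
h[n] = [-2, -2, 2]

y[n] = sum_k x[k]*h[n-k]. Output length = len(x) + len(h) - 1 = 3 + 3 - 1 = 5.
y[0] = -2*-2 = 4
y[1] = 1*-2 + -2*-2 = 2
y[2] = -2*-2 + 1*-2 + -2*2 = -2
y[3] = -2*-2 + 1*2 = 6
y[4] = -2*2 = -4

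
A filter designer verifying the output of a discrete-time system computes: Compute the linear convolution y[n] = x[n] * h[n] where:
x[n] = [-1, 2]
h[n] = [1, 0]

y[n] = sum_k x[k]*h[n-k]. Output length = len(x) + len(h) - 1 = 2 + 2 - 1 = 3.
y[0] = -1*1 = -1
y[1] = 2*1 + -1*0 = 2
y[2] = 2*0 = 0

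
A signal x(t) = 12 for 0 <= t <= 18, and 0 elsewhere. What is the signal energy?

Energy = integral of |x(t)|^2 dt over the signal duration
= 12^2 * 18 = 144 * 18 = 2592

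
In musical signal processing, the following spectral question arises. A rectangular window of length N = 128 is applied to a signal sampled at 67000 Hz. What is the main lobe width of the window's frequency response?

For a rectangular window of length N,
the main lobe width in frequency is 2*f_s/N.
= 2*67000/128 = 8375/8 Hz
This determines the minimum frequency separation for resolving two sinusoids.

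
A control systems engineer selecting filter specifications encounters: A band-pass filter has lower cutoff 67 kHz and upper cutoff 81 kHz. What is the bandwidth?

Bandwidth = f_high - f_low
= 81 kHz - 67 kHz = 14 kHz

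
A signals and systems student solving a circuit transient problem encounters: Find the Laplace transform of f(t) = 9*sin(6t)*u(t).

Standard pair: sin(wt)*u(t) <-> w/(s^2+w^2)
With w = 6: L{9*sin(6t)*u(t)} = 54/(s^2+36)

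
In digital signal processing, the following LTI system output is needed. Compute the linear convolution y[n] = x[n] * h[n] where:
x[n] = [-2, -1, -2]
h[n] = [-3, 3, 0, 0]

y[n] = sum_k x[k]*h[n-k]. Output length = len(x) + len(h) - 1 = 3 + 4 - 1 = 6.
y[0] = -2*-3 = 6
y[1] = -1*-3 + -2*3 = -3
y[2] = -2*-3 + -1*3 + -2*0 = 3
y[3] = -2*3 + -1*0 + -2*0 = -6
y[4] = -2*0 + -1*0 = 0
y[5] = -2*0 = 0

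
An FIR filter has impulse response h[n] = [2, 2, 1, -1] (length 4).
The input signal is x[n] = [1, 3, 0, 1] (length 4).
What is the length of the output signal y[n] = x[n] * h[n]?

For linear convolution, the output length is:
len(y) = len(x) + len(h) - 1 = 4 + 4 - 1 = 7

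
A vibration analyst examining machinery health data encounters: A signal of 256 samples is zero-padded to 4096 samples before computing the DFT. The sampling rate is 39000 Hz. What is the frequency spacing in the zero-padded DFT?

Original DFT: N = 256, resolution = f_s/N = 39000/256 = 4875/32 Hz
Zero-padded DFT: N = 4096, resolution = f_s/N = 39000/4096 = 4875/512 Hz
Zero-padding interpolates the spectrum (finer frequency grid)
but does NOT improve the true spectral resolution (ability to resolve close frequencies).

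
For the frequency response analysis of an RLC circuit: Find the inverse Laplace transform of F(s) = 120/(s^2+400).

Standard pair: w/(s^2+w^2) <-> sin(wt)*u(t)
Recognize w^2 = 400, so w = 20; numerator 120 = 6*20.
f(t) = 6*sin(20t)*u(t)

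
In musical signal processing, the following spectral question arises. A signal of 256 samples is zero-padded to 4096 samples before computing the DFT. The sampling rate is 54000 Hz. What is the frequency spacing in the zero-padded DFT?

Original DFT: N = 256, resolution = f_s/N = 54000/256 = 3375/16 Hz
Zero-padded DFT: N = 4096, resolution = f_s/N = 54000/4096 = 3375/256 Hz
Zero-padding interpolates the spectrum (finer frequency grid)
but does NOT improve the true spectral resolution (ability to resolve close frequencies).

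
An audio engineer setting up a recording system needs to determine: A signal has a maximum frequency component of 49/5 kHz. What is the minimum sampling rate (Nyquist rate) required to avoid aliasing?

By the Nyquist-Shannon sampling theorem,
the minimum sampling rate (Nyquist rate) must be at least 2 * f_max.
Nyquist rate = 2 * 49/5 kHz = 98/5 kHz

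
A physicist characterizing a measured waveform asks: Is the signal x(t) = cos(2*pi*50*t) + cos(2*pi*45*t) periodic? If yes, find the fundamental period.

f1 = 50 Hz, f2 = 45 Hz
Period T1 = 1/50, T2 = 1/45
Ratio T1/T2 = 45/50, which is rational.
The signal is periodic with fundamental period T = 1/GCD(50,45) = 1/5 s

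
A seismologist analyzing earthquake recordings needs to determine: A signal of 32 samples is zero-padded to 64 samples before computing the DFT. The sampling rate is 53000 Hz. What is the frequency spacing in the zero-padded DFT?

Original DFT: N = 32, resolution = f_s/N = 53000/32 = 6625/4 Hz
Zero-padded DFT: N = 64, resolution = f_s/N = 53000/64 = 6625/8 Hz
Zero-padding interpolates the spectrum (finer frequency grid)
but does NOT improve the true spectral resolution (ability to resolve close frequencies).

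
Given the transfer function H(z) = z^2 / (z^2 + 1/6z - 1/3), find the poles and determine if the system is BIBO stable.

Poles are roots of the denominator: z^2 + 1/6z - 1/3 = 0.
Quadratic formula: z = [-(1/6) +/- sqrt((1/6)^2 - 4*(-1/3))] / 2
Discriminant = 1/36 + 4/3 = 49/36; sqrt = 7/6.
z = (-1/6 +/- 7/6) / 2 => z = 1/2 or z = -2/3.
|p1| = 2/3, |p2| = 1/2.
For BIBO stability, all poles must lie inside the unit circle (|p| < 1).
System is STABLE since both |p| < 1.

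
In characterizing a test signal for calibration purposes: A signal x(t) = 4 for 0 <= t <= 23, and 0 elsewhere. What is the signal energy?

Energy = integral of |x(t)|^2 dt over the signal duration
= 4^2 * 23 = 16 * 23 = 368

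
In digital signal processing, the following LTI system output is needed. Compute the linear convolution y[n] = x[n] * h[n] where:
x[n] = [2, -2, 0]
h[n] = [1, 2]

y[n] = sum_k x[k]*h[n-k]. Output length = len(x) + len(h) - 1 = 3 + 2 - 1 = 4.
y[0] = 2*1 = 2
y[1] = -2*1 + 2*2 = 2
y[2] = 0*1 + -2*2 = -4
y[3] = 0*2 = 0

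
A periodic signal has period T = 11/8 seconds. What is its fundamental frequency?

The fundamental frequency is the reciprocal of the period.
f = 1/T = 1/(11/8) = 8/11 Hz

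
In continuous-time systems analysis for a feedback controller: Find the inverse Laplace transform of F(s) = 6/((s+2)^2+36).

Standard pair: w/((s+a)^2+w^2) <-> e^(-at)*sin(wt)*u(t)
With a=2, w=6: f(t) = e^(-2t)*sin(6t)*u(t)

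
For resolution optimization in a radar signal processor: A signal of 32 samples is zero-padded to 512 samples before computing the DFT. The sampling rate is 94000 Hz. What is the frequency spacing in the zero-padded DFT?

Original DFT: N = 32, resolution = f_s/N = 94000/32 = 5875/2 Hz
Zero-padded DFT: N = 512, resolution = f_s/N = 94000/512 = 5875/32 Hz
Zero-padding interpolates the spectrum (finer frequency grid)
but does NOT improve the true spectral resolution (ability to resolve close frequencies).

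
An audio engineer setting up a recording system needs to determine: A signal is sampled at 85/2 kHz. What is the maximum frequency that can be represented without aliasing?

The maximum frequency that can be represented without aliasing
is the Nyquist frequency: f_max = f_s / 2 = 85/2 kHz / 2 = 85/4 kHz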